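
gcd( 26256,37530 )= 6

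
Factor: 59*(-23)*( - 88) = 119416 =2^3*11^1*23^1 * 59^1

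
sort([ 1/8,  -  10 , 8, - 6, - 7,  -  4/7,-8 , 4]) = [ - 10, - 8, - 7,  -  6, - 4/7, 1/8, 4, 8]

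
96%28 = 12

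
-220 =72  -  292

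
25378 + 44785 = 70163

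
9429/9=3143/3 = 1047.67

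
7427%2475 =2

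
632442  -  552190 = 80252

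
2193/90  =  731/30 = 24.37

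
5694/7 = 5694/7 =813.43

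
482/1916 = 241/958  =  0.25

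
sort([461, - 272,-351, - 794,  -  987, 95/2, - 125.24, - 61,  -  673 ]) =[  -  987, - 794, - 673, - 351, - 272,-125.24, - 61, 95/2, 461]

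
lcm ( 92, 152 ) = 3496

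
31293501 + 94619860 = 125913361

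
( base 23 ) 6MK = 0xE74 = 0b111001110100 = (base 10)3700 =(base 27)521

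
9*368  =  3312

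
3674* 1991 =7314934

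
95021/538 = 176 + 333/538 = 176.62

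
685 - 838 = -153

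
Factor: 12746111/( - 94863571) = -7^1*11^(  -  1)*163^1 * 11171^1*8623961^ (-1) 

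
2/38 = 1/19  =  0.05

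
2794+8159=10953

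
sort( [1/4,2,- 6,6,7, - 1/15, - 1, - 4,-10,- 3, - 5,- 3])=[ - 10,-6, - 5,- 4, - 3, - 3, - 1, - 1/15,1/4, 2, 6,7 ]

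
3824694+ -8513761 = -4689067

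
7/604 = 7/604 = 0.01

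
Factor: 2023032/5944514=1011516/2972257 = 2^2  *  3^1*11^1*79^1*97^1*2972257^( - 1) 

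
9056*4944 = 44772864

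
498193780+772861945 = 1271055725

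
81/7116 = 27/2372 = 0.01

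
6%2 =0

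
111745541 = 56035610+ 55709931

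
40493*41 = 1660213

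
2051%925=201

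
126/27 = 14/3 = 4.67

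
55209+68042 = 123251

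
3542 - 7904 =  - 4362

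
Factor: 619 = 619^1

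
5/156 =5/156 = 0.03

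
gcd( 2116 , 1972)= 4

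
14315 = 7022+7293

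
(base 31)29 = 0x47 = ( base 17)43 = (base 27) 2h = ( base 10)71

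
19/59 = 19/59 = 0.32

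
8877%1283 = 1179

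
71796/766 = 35898/383 = 93.73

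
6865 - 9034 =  - 2169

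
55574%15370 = 9464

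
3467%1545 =377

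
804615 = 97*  8295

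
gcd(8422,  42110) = 8422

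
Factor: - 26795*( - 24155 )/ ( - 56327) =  - 28140575/2449 = -5^2*31^( - 1 ) * 79^ ( - 1 )*233^1*4831^1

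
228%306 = 228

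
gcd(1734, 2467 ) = 1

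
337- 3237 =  - 2900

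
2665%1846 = 819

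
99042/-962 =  - 49521/481 = - 102.95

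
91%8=3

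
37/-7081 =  - 1 + 7044/7081 = - 0.01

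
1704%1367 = 337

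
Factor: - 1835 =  - 5^1*367^1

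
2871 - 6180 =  - 3309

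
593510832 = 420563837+172946995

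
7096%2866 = 1364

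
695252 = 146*4762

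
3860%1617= 626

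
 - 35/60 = -1+5/12 = - 0.58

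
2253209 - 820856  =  1432353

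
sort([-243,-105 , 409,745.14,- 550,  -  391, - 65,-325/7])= [ - 550, - 391,-243, - 105,-65,-325/7, 409, 745.14] 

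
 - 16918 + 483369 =466451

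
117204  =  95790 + 21414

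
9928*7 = 69496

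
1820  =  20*91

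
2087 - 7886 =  - 5799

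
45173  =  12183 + 32990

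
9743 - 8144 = 1599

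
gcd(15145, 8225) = 5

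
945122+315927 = 1261049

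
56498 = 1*56498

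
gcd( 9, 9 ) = 9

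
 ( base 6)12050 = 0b11011011110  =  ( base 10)1758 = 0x6DE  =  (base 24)316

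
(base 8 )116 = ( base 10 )78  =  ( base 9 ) 86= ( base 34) 2a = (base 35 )28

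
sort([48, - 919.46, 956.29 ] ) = [-919.46,  48, 956.29]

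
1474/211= 6 + 208/211= 6.99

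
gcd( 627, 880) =11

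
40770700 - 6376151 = 34394549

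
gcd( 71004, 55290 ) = 582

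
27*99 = 2673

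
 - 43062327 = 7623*( - 5649)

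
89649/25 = 89649/25 = 3585.96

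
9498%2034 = 1362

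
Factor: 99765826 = 2^1*17^1*2934289^1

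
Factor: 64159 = 83^1*773^1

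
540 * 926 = 500040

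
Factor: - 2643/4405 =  - 3^1*5^(-1) = -3/5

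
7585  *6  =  45510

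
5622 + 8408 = 14030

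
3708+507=4215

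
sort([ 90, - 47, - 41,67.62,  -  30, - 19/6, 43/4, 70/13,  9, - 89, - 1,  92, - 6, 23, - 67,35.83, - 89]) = [ - 89,-89,-67, - 47, - 41, - 30  , - 6, - 19/6, - 1,70/13,  9,43/4,23,35.83, 67.62,90,92 ]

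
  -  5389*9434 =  - 50839826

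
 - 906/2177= - 1  +  1271/2177 = - 0.42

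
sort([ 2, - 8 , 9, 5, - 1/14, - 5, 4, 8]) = [ - 8, - 5,- 1/14, 2,  4, 5, 8, 9 ]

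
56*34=1904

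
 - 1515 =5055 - 6570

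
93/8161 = 93/8161 = 0.01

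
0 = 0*241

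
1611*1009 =1625499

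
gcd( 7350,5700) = 150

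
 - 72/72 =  - 1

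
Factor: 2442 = 2^1*3^1*11^1*37^1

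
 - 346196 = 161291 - 507487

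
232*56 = 12992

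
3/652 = 3/652  =  0.00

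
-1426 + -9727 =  - 11153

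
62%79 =62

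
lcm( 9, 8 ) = 72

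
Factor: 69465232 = 2^4*4341577^1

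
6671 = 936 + 5735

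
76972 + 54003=130975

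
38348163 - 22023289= 16324874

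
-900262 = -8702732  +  7802470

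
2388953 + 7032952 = 9421905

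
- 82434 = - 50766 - 31668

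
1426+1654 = 3080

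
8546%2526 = 968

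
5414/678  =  2707/339 = 7.99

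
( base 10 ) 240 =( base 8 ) 360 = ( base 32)7G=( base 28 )8G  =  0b11110000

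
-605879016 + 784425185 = 178546169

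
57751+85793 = 143544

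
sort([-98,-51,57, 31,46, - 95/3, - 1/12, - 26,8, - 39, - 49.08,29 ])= [-98, - 51,- 49.08, - 39, -95/3,-26,-1/12,8 , 29, 31, 46,57] 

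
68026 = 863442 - 795416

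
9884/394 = 25 + 17/197 = 25.09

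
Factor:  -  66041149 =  - 29^1*107^1*21283^1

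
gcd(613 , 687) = 1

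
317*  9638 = 3055246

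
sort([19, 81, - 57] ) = [ - 57 , 19,  81 ] 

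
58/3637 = 58/3637  =  0.02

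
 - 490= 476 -966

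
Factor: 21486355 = 5^1*11^1*241^1* 1621^1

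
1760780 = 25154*70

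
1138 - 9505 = - 8367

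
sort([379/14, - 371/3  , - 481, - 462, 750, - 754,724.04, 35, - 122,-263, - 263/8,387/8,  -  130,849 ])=[- 754, - 481, - 462, - 263, - 130, - 371/3, - 122, - 263/8, 379/14,  35,387/8, 724.04, 750, 849]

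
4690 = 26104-21414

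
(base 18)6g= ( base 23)59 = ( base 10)124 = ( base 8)174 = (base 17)75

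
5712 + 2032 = 7744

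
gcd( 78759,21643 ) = 1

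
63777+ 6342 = 70119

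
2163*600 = 1297800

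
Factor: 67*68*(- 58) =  - 2^3 * 17^1  *  29^1*67^1 =-264248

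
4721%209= 123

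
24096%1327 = 210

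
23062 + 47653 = 70715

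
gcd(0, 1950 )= 1950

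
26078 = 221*118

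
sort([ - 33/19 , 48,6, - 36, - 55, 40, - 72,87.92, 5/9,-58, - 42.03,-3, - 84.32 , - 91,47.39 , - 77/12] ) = [-91, - 84.32, - 72, - 58, - 55, - 42.03, - 36, - 77/12, - 3,- 33/19,5/9,  6,40,  47.39,48 , 87.92] 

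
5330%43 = 41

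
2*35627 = 71254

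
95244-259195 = -163951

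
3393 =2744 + 649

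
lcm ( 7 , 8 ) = 56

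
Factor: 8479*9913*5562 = 467499042774 =2^1*3^3*23^1*61^1*103^1*139^1*431^1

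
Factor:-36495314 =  - 2^1*19^1* 79^1*12157^1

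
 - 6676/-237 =28 +40/237 = 28.17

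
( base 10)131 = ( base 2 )10000011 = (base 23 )5g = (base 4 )2003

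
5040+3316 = 8356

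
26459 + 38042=64501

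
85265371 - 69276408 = 15988963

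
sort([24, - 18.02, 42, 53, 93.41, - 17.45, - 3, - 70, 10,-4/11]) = [ - 70, - 18.02, - 17.45, - 3, - 4/11, 10 , 24, 42, 53, 93.41]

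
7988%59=23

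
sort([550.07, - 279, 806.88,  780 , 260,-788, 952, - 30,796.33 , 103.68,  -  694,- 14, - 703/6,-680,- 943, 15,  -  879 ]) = [-943, - 879 ,-788, - 694, - 680, - 279, -703/6,-30,-14, 15,103.68, 260,550.07, 780,796.33 , 806.88 , 952] 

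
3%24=3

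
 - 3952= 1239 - 5191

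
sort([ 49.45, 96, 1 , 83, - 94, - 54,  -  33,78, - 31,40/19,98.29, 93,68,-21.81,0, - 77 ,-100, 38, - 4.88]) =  [ - 100,-94, - 77,  -  54 ,  -  33, -31,  -  21.81 , - 4.88,0 , 1,40/19, 38, 49.45, 68,78,83, 93, 96, 98.29]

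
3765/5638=3765/5638  =  0.67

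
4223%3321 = 902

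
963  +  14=977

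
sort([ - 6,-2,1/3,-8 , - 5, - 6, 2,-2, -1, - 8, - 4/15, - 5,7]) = [ - 8, - 8, - 6, - 6, - 5, - 5, - 2, - 2, - 1, - 4/15, 1/3,  2,7]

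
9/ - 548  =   - 1+539/548 = - 0.02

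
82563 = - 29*( - 2847)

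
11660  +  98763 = 110423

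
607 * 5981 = 3630467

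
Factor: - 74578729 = -74578729^1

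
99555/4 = 99555/4 =24888.75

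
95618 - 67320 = 28298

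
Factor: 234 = 2^1*3^2*13^1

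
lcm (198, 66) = 198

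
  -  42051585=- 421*99885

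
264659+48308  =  312967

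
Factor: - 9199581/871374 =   -  3066527/290458=- 2^( -1 ) *7^(- 1 ) * 53^1*20747^( - 1)*57859^1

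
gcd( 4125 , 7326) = 33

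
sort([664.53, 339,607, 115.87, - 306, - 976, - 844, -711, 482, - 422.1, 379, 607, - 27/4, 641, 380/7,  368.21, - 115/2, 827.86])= [ - 976,- 844, - 711,-422.1,  -  306,-115/2 , -27/4,380/7, 115.87, 339,368.21, 379, 482, 607,607,641, 664.53, 827.86]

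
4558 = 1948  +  2610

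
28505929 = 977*29177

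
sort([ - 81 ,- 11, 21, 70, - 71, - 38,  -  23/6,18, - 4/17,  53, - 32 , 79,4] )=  [ - 81, - 71, - 38, - 32, - 11, - 23/6,- 4/17,4,  18,  21, 53, 70, 79] 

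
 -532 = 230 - 762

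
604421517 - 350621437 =253800080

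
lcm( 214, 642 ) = 642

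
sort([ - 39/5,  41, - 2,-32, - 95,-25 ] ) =[ - 95,  -  32, -25 ,-39/5, - 2,41] 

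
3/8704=3/8704= 0.00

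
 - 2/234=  - 1/117 = - 0.01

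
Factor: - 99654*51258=  -  5108064732=-2^2*3^2 * 17^1  *  977^1*8543^1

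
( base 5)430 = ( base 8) 163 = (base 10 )115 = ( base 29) 3s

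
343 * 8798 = 3017714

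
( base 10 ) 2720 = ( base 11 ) 2053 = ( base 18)872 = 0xaa0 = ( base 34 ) 2c0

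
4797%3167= 1630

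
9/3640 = 9/3640 = 0.00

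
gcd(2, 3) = 1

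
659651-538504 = 121147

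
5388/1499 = 5388/1499=3.59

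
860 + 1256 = 2116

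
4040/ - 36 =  - 1010/9 = - 112.22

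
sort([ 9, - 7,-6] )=[- 7, - 6, 9 ] 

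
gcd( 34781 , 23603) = 1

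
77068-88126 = - 11058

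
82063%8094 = 1123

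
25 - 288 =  -263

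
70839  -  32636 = 38203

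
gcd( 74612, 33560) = 4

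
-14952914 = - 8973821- 5979093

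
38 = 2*19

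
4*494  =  1976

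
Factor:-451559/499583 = -7^( - 1 )*107^( - 1) * 677^1= - 677/749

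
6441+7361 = 13802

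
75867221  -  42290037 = 33577184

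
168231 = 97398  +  70833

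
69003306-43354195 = 25649111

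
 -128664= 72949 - 201613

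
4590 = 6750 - 2160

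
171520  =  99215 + 72305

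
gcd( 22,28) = 2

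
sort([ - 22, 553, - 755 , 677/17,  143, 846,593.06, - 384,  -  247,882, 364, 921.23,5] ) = [- 755,- 384, - 247, - 22,  5, 677/17,143, 364, 553, 593.06 , 846, 882,921.23 ] 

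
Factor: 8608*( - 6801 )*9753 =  - 2^5*3^2*269^1*2267^1*3251^1 = - 570969957024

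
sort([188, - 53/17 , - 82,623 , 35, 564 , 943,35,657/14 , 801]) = [ - 82  , - 53/17,  35,35,  657/14,188,564,623  ,  801,943 ] 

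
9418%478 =336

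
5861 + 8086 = 13947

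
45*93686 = 4215870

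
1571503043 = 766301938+805201105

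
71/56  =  71/56 = 1.27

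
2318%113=58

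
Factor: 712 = 2^3*89^1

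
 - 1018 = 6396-7414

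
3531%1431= 669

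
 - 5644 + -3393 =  - 9037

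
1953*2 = 3906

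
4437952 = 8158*544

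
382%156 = 70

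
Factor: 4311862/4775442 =3^(  -  1)*7^( - 2)*37^( - 1) * 439^ (-1)*2155931^1 = 2155931/2387721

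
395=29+366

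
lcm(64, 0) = 0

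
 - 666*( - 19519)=12999654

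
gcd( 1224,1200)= 24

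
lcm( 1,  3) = 3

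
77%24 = 5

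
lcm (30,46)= 690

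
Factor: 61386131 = 19^1*3230849^1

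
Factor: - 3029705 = - 5^1*  7^1 * 107^1*809^1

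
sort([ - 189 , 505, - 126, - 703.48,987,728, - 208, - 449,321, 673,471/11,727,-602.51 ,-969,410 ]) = [ - 969,-703.48,-602.51,-449,  -  208,-189, - 126,471/11,321,410,505,673,727, 728, 987]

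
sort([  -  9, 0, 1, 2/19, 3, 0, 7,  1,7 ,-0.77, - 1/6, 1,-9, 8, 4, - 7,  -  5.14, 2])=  [ - 9, - 9, -7, -5.14,  -  0.77,  -  1/6,0, 0,2/19, 1, 1 , 1, 2,3,4, 7,7, 8] 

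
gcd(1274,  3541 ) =1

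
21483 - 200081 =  - 178598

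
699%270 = 159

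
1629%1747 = 1629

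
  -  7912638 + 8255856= 343218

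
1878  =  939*2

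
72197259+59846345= 132043604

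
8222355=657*12515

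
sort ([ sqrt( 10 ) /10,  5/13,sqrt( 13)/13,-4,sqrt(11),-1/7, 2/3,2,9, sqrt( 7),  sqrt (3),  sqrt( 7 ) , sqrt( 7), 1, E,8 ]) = [ - 4,-1/7,  sqrt( 13)/13, sqrt( 10)/10, 5/13, 2/3,1, sqrt(3),2,  sqrt( 7 ), sqrt( 7),sqrt(  7), E,  sqrt( 11), 8,  9 ]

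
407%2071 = 407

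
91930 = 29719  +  62211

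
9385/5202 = 1 + 4183/5202 = 1.80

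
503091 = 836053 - 332962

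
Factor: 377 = 13^1*29^1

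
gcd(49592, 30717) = 1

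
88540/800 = 110+ 27/40 = 110.67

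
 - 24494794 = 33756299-58251093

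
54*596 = 32184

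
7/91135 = 7/91135 = 0.00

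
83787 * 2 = 167574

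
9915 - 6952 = 2963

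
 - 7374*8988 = - 66277512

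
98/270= 49/135 = 0.36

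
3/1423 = 3/1423 = 0.00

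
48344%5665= 3024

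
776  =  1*776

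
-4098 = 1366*( - 3 )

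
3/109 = 3/109= 0.03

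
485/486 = 485/486 = 1.00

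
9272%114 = 38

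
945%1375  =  945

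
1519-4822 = - 3303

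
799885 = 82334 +717551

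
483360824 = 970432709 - 487071885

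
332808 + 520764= 853572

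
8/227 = 8/227 = 0.04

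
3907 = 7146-3239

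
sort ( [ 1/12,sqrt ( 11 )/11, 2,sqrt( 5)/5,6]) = [1/12,sqrt( 11)/11,sqrt( 5)/5, 2,6 ]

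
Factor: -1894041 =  - 3^2*389^1*541^1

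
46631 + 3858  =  50489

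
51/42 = 1 + 3/14 = 1.21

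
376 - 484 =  - 108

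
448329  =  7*64047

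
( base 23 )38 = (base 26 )2p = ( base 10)77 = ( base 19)41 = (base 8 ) 115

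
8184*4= 32736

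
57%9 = 3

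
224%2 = 0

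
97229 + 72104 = 169333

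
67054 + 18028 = 85082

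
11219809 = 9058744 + 2161065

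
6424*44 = 282656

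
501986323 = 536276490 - 34290167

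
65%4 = 1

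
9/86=9/86 = 0.10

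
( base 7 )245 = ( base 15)8b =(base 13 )A1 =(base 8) 203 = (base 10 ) 131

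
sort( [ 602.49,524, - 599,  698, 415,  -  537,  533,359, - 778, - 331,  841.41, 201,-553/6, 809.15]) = [ - 778, - 599, - 537, - 331, - 553/6, 201,359,415, 524,533, 602.49,698,809.15,841.41 ]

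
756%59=48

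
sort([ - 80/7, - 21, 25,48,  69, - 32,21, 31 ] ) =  [ - 32, - 21, - 80/7,21,25, 31  ,  48, 69]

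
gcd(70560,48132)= 252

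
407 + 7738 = 8145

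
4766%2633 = 2133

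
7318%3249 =820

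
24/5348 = 6/1337=0.00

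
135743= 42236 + 93507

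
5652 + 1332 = 6984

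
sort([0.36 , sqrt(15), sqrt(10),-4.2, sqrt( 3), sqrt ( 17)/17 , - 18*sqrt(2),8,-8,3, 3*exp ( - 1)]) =[ - 18*sqrt(2 ),  -  8,-4.2,sqrt ( 17 )/17,0.36, 3*exp ( - 1 ), sqrt (3), 3, sqrt( 10), sqrt(15), 8 ] 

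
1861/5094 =1861/5094 =0.37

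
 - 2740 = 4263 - 7003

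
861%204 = 45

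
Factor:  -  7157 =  -17^1 * 421^1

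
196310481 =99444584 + 96865897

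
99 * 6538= 647262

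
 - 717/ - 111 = 6 + 17/37  =  6.46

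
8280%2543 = 651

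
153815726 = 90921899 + 62893827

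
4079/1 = 4079 = 4079.00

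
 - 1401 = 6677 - 8078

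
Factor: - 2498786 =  - 2^1*31^1*41^1*  983^1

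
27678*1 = 27678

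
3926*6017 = 23622742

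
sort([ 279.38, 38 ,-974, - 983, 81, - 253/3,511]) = [-983, - 974, - 253/3,  38,81, 279.38, 511]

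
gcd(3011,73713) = 1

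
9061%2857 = 490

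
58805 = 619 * 95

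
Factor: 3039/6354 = 2^ (- 1)*  3^( - 1)*353^( - 1) *1013^1= 1013/2118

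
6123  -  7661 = -1538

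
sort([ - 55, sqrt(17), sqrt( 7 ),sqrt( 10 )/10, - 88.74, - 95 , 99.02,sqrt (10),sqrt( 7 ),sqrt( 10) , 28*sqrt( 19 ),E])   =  [ - 95,-88.74, -55, sqrt ( 10 ) /10, sqrt(7 ),sqrt( 7 ), E,sqrt( 10), sqrt( 10 ),sqrt( 17), 99.02,28* sqrt( 19)]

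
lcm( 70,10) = 70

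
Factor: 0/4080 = 0 = 0^1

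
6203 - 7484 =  - 1281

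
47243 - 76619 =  - 29376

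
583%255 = 73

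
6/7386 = 1/1231 = 0.00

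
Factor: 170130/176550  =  5^( - 1)*11^ ( - 1)*53^1 =53/55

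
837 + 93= 930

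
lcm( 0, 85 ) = 0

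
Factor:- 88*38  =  -3344 = -2^4*11^1*19^1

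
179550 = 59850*3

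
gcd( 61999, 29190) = 7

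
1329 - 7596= -6267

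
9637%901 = 627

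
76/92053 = 76/92053 = 0.00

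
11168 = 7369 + 3799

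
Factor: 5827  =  5827^1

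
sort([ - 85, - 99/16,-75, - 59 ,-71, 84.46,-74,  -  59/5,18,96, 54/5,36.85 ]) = [-85, - 75,-74,  -  71, - 59,-59/5,-99/16, 54/5, 18, 36.85, 84.46,  96]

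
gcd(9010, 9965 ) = 5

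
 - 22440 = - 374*60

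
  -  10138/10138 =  - 1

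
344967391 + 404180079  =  749147470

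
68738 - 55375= 13363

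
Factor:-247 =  - 13^1*19^1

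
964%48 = 4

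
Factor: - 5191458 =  - 2^1*3^1*149^1 * 5807^1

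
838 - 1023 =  - 185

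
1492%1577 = 1492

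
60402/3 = 20134  =  20134.00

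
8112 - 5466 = 2646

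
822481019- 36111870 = 786369149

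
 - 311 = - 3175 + 2864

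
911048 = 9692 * 94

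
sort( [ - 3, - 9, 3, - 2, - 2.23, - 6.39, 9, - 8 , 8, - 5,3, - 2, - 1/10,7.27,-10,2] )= [  -  10,  -  9 ,  -  8, - 6.39, - 5, - 3, - 2.23, - 2, - 2, - 1/10, 2,3,3,7.27,8, 9 ]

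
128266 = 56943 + 71323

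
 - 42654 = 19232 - 61886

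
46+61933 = 61979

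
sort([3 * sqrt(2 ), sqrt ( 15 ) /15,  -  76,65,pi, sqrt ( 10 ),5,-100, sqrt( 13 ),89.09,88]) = [ - 100, - 76,  sqrt(15 ) /15, pi,sqrt( 10),sqrt(13 ), 3*sqrt ( 2),  5,65, 88 , 89.09 ]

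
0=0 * 95464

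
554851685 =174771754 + 380079931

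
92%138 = 92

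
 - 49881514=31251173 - 81132687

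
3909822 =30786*127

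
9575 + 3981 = 13556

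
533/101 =5 + 28/101= 5.28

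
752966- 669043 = 83923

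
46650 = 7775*6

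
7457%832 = 801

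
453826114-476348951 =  - 22522837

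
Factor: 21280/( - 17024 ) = -2^( - 2 )*5^1 = - 5/4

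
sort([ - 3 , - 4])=[-4, - 3 ] 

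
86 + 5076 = 5162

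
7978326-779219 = 7199107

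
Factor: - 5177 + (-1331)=  -  6508 = - 2^2*1627^1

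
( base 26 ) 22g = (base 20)3B0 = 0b10110001100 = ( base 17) 4f9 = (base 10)1420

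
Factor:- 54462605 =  - 5^1*59^1 * 353^1*523^1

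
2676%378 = 30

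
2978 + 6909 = 9887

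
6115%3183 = 2932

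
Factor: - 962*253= -2^1*11^1*13^1*23^1*37^1=- 243386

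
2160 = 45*48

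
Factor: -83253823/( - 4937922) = 2^( - 1)*3^( - 4)*11^( - 1 )*17^ (-1)*163^(-1) * 797^1*104459^1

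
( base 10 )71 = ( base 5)241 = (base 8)107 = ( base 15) 4b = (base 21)38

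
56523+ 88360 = 144883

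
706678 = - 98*(  -  7211) 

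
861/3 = 287 = 287.00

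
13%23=13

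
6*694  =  4164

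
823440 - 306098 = 517342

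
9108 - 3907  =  5201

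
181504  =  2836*64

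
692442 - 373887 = 318555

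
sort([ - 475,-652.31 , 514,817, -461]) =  [ - 652.31,-475, - 461,514 , 817 ]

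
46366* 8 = 370928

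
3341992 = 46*72652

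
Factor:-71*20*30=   -42600=- 2^3*3^1*5^2*71^1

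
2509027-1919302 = 589725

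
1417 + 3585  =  5002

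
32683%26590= 6093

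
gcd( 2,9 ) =1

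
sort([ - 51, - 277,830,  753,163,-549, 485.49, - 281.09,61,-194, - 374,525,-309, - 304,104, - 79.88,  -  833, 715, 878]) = [-833, - 549 , - 374,  -  309,-304, - 281.09,  -  277,-194,-79.88, - 51,61,104,163,485.49,525,715,753,  830, 878 ] 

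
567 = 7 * 81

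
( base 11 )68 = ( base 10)74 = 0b1001010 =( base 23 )35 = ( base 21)3B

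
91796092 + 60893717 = 152689809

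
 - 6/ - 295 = 6/295 = 0.02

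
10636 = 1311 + 9325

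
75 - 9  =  66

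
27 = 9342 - 9315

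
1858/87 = 21 + 31/87 =21.36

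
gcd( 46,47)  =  1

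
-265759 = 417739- 683498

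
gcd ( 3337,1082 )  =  1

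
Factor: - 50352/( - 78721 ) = 2^4*3^1*1049^1*78721^( - 1 )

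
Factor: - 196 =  - 2^2*7^2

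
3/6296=3/6296 = 0.00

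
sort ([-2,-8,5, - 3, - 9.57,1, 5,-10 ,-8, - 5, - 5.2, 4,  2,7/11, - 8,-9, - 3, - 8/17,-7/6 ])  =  [ - 10, -9.57,  -  9 ,  -  8,-8  , - 8,-5.2, - 5,-3 , - 3, - 2, - 7/6, - 8/17, 7/11, 1, 2,4,  5,  5 ]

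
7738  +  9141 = 16879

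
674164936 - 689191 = 673475745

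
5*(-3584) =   -  17920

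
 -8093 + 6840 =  - 1253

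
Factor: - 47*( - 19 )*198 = 2^1*3^2 * 11^1*19^1 * 47^1 =176814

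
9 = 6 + 3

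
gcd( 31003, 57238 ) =1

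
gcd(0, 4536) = 4536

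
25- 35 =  - 10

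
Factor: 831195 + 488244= 3^1 * 11^1*39983^1= 1319439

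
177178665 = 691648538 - 514469873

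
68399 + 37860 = 106259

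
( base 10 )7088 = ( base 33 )6gq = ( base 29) 8cc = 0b1101110110000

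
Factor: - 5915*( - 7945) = 46994675 = 5^2 * 7^2* 13^2*227^1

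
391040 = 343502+47538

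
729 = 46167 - 45438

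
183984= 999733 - 815749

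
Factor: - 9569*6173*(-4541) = 268234313417 = 7^1*19^1*239^1*1367^1*6173^1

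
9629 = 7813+1816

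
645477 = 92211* 7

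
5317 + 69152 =74469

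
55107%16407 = 5886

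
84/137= 84/137 = 0.61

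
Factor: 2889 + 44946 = 3^2*5^1*1063^1 = 47835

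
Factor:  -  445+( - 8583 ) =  - 9028 = - 2^2*37^1*61^1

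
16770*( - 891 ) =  - 14942070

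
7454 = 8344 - 890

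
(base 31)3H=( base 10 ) 110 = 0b1101110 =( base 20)5a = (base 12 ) 92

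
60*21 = 1260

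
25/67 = 25/67 = 0.37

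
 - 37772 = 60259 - 98031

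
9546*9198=87804108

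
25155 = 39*645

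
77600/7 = 11085 +5/7 = 11085.71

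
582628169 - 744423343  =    -  161795174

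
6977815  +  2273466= 9251281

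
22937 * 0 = 0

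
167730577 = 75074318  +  92656259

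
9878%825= 803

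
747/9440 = 747/9440 = 0.08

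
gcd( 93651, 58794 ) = 3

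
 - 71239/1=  - 71239 =- 71239.00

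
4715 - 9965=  - 5250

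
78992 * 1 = 78992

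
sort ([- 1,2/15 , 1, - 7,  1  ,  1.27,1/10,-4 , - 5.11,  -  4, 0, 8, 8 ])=[ - 7, - 5.11, - 4,-4, - 1 , 0,1/10,  2/15, 1, 1, 1.27, 8,8]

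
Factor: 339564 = 2^2 *3^1*28297^1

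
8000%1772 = 912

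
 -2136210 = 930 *( - 2297 ) 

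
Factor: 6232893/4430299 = 3^1*19^1*43^1*2543^1*4430299^(-1 )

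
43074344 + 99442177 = 142516521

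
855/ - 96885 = -19/2153=- 0.01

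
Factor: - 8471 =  - 43^1 * 197^1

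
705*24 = 16920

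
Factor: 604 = 2^2*151^1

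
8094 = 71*114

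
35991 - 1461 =34530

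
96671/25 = 96671/25 = 3866.84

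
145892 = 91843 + 54049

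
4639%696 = 463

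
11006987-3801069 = 7205918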